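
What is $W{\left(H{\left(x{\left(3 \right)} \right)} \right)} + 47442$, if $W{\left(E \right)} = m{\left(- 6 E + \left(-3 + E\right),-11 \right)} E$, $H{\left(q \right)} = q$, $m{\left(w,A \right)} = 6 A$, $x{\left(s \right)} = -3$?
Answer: $47640$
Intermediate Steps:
$W{\left(E \right)} = - 66 E$ ($W{\left(E \right)} = 6 \left(-11\right) E = - 66 E$)
$W{\left(H{\left(x{\left(3 \right)} \right)} \right)} + 47442 = \left(-66\right) \left(-3\right) + 47442 = 198 + 47442 = 47640$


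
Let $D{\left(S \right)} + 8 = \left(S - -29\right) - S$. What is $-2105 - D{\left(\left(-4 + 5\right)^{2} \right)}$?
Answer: $-2126$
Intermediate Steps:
$D{\left(S \right)} = 21$ ($D{\left(S \right)} = -8 + \left(\left(S - -29\right) - S\right) = -8 + \left(\left(S + 29\right) - S\right) = -8 + \left(\left(29 + S\right) - S\right) = -8 + 29 = 21$)
$-2105 - D{\left(\left(-4 + 5\right)^{2} \right)} = -2105 - 21 = -2126$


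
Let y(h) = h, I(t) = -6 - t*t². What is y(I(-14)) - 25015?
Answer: -22277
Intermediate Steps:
I(t) = -6 - t³
y(I(-14)) - 25015 = (-6 - 1*(-14)³) - 25015 = (-6 - 1*(-2744)) - 25015 = (-6 + 2744) - 25015 = 2738 - 25015 = -22277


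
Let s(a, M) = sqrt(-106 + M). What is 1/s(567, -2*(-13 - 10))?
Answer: -I*sqrt(15)/30 ≈ -0.1291*I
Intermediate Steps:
1/s(567, -2*(-13 - 10)) = 1/(sqrt(-106 - 2*(-13 - 10))) = 1/(sqrt(-106 - 2*(-23))) = 1/(sqrt(-106 + 46)) = 1/(sqrt(-60)) = 1/(2*I*sqrt(15)) = -I*sqrt(15)/30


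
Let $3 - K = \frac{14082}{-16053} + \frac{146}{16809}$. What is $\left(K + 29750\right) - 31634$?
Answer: $- \frac{169108347679}{89944959} \approx -1880.1$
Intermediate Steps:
$K = \frac{347955077}{89944959}$ ($K = 3 - \left(\frac{14082}{-16053} + \frac{146}{16809}\right) = 3 - \left(14082 \left(- \frac{1}{16053}\right) + 146 \cdot \frac{1}{16809}\right) = 3 - \left(- \frac{4694}{5351} + \frac{146}{16809}\right) = 3 - - \frac{78120200}{89944959} = 3 + \frac{78120200}{89944959} = \frac{347955077}{89944959} \approx 3.8685$)
$\left(K + 29750\right) - 31634 = \left(\frac{347955077}{89944959} + 29750\right) - 31634 = \frac{2676210485327}{89944959} - 31634 = - \frac{169108347679}{89944959}$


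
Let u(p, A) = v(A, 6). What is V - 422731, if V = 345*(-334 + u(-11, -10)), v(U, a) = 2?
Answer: -537271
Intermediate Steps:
u(p, A) = 2
V = -114540 (V = 345*(-334 + 2) = 345*(-332) = -114540)
V - 422731 = -114540 - 422731 = -537271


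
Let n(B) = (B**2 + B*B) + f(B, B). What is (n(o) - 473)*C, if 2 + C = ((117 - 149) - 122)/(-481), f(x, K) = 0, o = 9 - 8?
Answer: 380568/481 ≈ 791.20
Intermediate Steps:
o = 1
n(B) = 2*B**2 (n(B) = (B**2 + B*B) + 0 = (B**2 + B**2) + 0 = 2*B**2 + 0 = 2*B**2)
C = -808/481 (C = -2 + ((117 - 149) - 122)/(-481) = -2 + (-32 - 122)*(-1/481) = -2 - 154*(-1/481) = -2 + 154/481 = -808/481 ≈ -1.6798)
(n(o) - 473)*C = (2*1**2 - 473)*(-808/481) = (2*1 - 473)*(-808/481) = (2 - 473)*(-808/481) = -471*(-808/481) = 380568/481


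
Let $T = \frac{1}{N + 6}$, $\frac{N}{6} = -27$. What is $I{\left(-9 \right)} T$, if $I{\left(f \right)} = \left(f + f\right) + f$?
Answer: $\frac{9}{52} \approx 0.17308$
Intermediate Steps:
$N = -162$ ($N = 6 \left(-27\right) = -162$)
$I{\left(f \right)} = 3 f$ ($I{\left(f \right)} = 2 f + f = 3 f$)
$T = - \frac{1}{156}$ ($T = \frac{1}{-162 + 6} = \frac{1}{-156} = - \frac{1}{156} \approx -0.0064103$)
$I{\left(-9 \right)} T = 3 \left(-9\right) \left(- \frac{1}{156}\right) = \left(-27\right) \left(- \frac{1}{156}\right) = \frac{9}{52}$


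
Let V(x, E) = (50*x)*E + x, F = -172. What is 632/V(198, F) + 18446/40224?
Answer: 2615064577/5707121904 ≈ 0.45821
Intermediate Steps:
V(x, E) = x + 50*E*x (V(x, E) = 50*E*x + x = x + 50*E*x)
632/V(198, F) + 18446/40224 = 632/((198*(1 + 50*(-172)))) + 18446/40224 = 632/((198*(1 - 8600))) + 18446*(1/40224) = 632/((198*(-8599))) + 9223/20112 = 632/(-1702602) + 9223/20112 = 632*(-1/1702602) + 9223/20112 = -316/851301 + 9223/20112 = 2615064577/5707121904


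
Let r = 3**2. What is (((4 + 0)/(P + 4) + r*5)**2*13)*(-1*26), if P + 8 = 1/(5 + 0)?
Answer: -235662050/361 ≈ -6.5280e+5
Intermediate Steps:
r = 9
P = -39/5 (P = -8 + 1/(5 + 0) = -8 + 1/5 = -39/5 ≈ -7.8000)
(((4 + 0)/(P + 4) + r*5)**2*13)*(-1*26) = (((4 + 0)/(-39/5 + 4) + 9*5)**2*13)*(-1*26) = ((4/(-19/5) + 45)**2*13)*(-26) = ((4*(-5/19) + 45)**2*13)*(-26) = ((-20/19 + 45)**2*13)*(-26) = ((835/19)**2*13)*(-26) = ((697225/361)*13)*(-26) = (9063925/361)*(-26) = -235662050/361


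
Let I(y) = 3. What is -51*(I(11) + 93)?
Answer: -4896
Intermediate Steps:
-51*(I(11) + 93) = -51*(3 + 93) = -51*96 = -4896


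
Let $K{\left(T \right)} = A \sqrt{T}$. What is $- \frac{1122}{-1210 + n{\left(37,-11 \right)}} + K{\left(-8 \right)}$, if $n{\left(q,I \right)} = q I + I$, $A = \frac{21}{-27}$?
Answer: $\frac{51}{74} - \frac{14 i \sqrt{2}}{9} \approx 0.68919 - 2.1999 i$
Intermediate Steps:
$A = - \frac{7}{9}$ ($A = 21 \left(- \frac{1}{27}\right) = - \frac{7}{9} \approx -0.77778$)
$n{\left(q,I \right)} = I + I q$ ($n{\left(q,I \right)} = I q + I = I + I q$)
$K{\left(T \right)} = - \frac{7 \sqrt{T}}{9}$
$- \frac{1122}{-1210 + n{\left(37,-11 \right)}} + K{\left(-8 \right)} = - \frac{1122}{-1210 - 11 \left(1 + 37\right)} - \frac{7 \sqrt{-8}}{9} = - \frac{1122}{-1210 - 418} - \frac{7 \cdot 2 i \sqrt{2}}{9} = - \frac{1122}{-1210 - 418} - \frac{14 i \sqrt{2}}{9} = - \frac{1122}{-1628} - \frac{14 i \sqrt{2}}{9} = \left(-1122\right) \left(- \frac{1}{1628}\right) - \frac{14 i \sqrt{2}}{9} = \frac{51}{74} - \frac{14 i \sqrt{2}}{9}$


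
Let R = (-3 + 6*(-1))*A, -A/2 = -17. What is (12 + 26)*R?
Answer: -11628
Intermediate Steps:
A = 34 (A = -2*(-17) = 34)
R = -306 (R = (-3 + 6*(-1))*34 = (-3 - 6)*34 = -9*34 = -306)
(12 + 26)*R = (12 + 26)*(-306) = 38*(-306) = -11628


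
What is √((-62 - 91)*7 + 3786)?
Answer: √2715 ≈ 52.106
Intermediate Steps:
√((-62 - 91)*7 + 3786) = √(-153*7 + 3786) = √(-1071 + 3786) = √2715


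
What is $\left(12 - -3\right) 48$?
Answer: $720$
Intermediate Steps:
$\left(12 - -3\right) 48 = \left(12 + \left(-14 + 17\right)\right) 48 = \left(12 + 3\right) 48 = 15 \cdot 48 = 720$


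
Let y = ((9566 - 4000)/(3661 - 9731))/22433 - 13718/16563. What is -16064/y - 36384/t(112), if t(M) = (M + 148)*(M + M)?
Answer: 32968269192949830897/1699924650276580 ≈ 19394.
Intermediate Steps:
t(M) = 2*M*(148 + M) (t(M) = (148 + M)*(2*M) = 2*M*(148 + M))
y = -934024533119/1127677859265 (y = (5566/(-6070))*(1/22433) - 13718*1/16563 = (5566*(-1/6070))*(1/22433) - 13718/16563 = -2783/3035*1/22433 - 13718/16563 = -2783/68084155 - 13718/16563 = -934024533119/1127677859265 ≈ -0.82827)
-16064/y - 36384/t(112) = -16064/(-934024533119/1127677859265) - 36384*1/(224*(148 + 112)) = -16064*(-1127677859265/934024533119) - 36384/(2*112*260) = 18115017131232960/934024533119 - 36384/58240 = 18115017131232960/934024533119 - 36384*1/58240 = 18115017131232960/934024533119 - 1137/1820 = 32968269192949830897/1699924650276580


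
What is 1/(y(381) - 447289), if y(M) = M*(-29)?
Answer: -1/458338 ≈ -2.1818e-6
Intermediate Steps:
y(M) = -29*M
1/(y(381) - 447289) = 1/(-29*381 - 447289) = 1/(-11049 - 447289) = 1/(-458338) = -1/458338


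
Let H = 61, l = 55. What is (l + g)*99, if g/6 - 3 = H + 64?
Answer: 81477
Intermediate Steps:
g = 768 (g = 18 + 6*(61 + 64) = 18 + 6*125 = 18 + 750 = 768)
(l + g)*99 = (55 + 768)*99 = 823*99 = 81477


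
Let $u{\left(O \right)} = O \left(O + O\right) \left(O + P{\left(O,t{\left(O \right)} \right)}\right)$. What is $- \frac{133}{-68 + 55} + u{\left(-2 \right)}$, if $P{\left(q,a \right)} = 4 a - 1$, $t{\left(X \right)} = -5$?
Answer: $- \frac{2259}{13} \approx -173.77$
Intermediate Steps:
$P{\left(q,a \right)} = -1 + 4 a$
$u{\left(O \right)} = 2 O^{2} \left(-21 + O\right)$ ($u{\left(O \right)} = O \left(O + O\right) \left(O + \left(-1 + 4 \left(-5\right)\right)\right) = O 2 O \left(O - 21\right) = 2 O^{2} \left(O - 21\right) = 2 O^{2} \left(-21 + O\right)$)
$- \frac{133}{-68 + 55} + u{\left(-2 \right)} = - \frac{133}{-68 + 55} + 2 \left(-2\right)^{2} \left(-21 - 2\right) = - \frac{133}{-13} + 2 \cdot 4 \left(-23\right) = \left(-133\right) \left(- \frac{1}{13}\right) - 184 = \frac{133}{13} - 184 = - \frac{2259}{13}$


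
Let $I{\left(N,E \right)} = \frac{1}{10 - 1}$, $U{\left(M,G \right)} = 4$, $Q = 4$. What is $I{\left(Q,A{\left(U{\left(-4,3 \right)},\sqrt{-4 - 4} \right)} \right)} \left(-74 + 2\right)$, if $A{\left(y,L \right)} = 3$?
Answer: $-8$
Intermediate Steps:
$I{\left(N,E \right)} = \frac{1}{9}$
$I{\left(Q,A{\left(U{\left(-4,3 \right)},\sqrt{-4 - 4} \right)} \right)} \left(-74 + 2\right) = \frac{-74 + 2}{9} = \frac{1}{9} \left(-72\right) = -8$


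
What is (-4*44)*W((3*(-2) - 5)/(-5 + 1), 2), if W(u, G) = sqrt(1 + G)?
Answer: -176*sqrt(3) ≈ -304.84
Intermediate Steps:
(-4*44)*W((3*(-2) - 5)/(-5 + 1), 2) = (-4*44)*sqrt(1 + 2) = -176*sqrt(3)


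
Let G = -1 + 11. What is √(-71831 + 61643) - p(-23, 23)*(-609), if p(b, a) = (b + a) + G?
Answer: 6090 + 6*I*√283 ≈ 6090.0 + 100.94*I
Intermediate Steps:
G = 10
p(b, a) = 10 + a + b (p(b, a) = (b + a) + 10 = (a + b) + 10 = 10 + a + b)
√(-71831 + 61643) - p(-23, 23)*(-609) = √(-71831 + 61643) - (10 + 23 - 23)*(-609) = √(-10188) - 10*(-609) = 6*I*√283 - 1*(-6090) = 6*I*√283 + 6090 = 6090 + 6*I*√283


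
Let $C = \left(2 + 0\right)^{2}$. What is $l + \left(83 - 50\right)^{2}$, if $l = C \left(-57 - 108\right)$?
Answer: $429$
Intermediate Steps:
$C = 4$ ($C = 2^{2} = 4$)
$l = -660$ ($l = 4 \left(-57 - 108\right) = 4 \left(-165\right) = -660$)
$l + \left(83 - 50\right)^{2} = -660 + \left(83 - 50\right)^{2} = -660 + 33^{2} = -660 + 1089 = 429$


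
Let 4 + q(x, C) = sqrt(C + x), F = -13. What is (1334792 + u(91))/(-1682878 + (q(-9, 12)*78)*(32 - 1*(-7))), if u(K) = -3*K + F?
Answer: -565512264319/718288295206 - 1014891813*sqrt(3)/718288295206 ≈ -0.78975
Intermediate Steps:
q(x, C) = -4 + sqrt(C + x)
u(K) = -13 - 3*K (u(K) = -3*K - 13 = -13 - 3*K)
(1334792 + u(91))/(-1682878 + (q(-9, 12)*78)*(32 - 1*(-7))) = (1334792 + (-13 - 3*91))/(-1682878 + ((-4 + sqrt(12 - 9))*78)*(32 - 1*(-7))) = (1334792 + (-13 - 273))/(-1682878 + ((-4 + sqrt(3))*78)*(32 + 7)) = (1334792 - 286)/(-1682878 + (-312 + 78*sqrt(3))*39) = 1334506/(-1682878 + (-12168 + 3042*sqrt(3))) = 1334506/(-1695046 + 3042*sqrt(3))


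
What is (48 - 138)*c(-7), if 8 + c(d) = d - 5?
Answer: 1800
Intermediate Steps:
c(d) = -13 + d (c(d) = -8 + (d - 5) = -8 + (-5 + d) = -13 + d)
(48 - 138)*c(-7) = (48 - 138)*(-13 - 7) = -90*(-20) = 1800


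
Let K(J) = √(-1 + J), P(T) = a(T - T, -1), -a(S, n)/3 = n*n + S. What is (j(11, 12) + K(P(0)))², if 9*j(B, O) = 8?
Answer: -260/81 + 32*I/9 ≈ -3.2099 + 3.5556*I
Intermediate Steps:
a(S, n) = -3*S - 3*n² (a(S, n) = -3*(n*n + S) = -3*(n² + S) = -3*(S + n²) = -3*S - 3*n²)
j(B, O) = 8/9 (j(B, O) = (⅑)*8 = 8/9)
P(T) = -3 (P(T) = -3*(T - T) - 3*(-1)² = -3*0 - 3*1 = 0 - 3 = -3)
(j(11, 12) + K(P(0)))² = (8/9 + √(-1 - 3))² = (8/9 + √(-4))² = (8/9 + 2*I)²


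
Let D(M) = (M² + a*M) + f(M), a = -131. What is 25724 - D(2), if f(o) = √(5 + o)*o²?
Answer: 25982 - 4*√7 ≈ 25971.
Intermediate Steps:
f(o) = o²*√(5 + o)
D(M) = M² - 131*M + M²*√(5 + M) (D(M) = (M² - 131*M) + M²*√(5 + M) = M² - 131*M + M²*√(5 + M))
25724 - D(2) = 25724 - 2*(-131 + 2 + 2*√(5 + 2)) = 25724 - 2*(-131 + 2 + 2*√7) = 25724 - 2*(-129 + 2*√7) = 25724 - (-258 + 4*√7) = 25724 + (258 - 4*√7) = 25982 - 4*√7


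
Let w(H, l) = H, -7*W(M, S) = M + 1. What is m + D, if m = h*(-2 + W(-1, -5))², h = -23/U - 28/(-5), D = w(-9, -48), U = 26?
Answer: 641/65 ≈ 9.8615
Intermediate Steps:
W(M, S) = -⅐ - M/7 (W(M, S) = -(M + 1)/7 = -(1 + M)/7 = -⅐ - M/7)
D = -9
h = 613/130 (h = -23/26 - 28/(-5) = -23*1/26 - 28*(-⅕) = -23/26 + 28/5 = 613/130 ≈ 4.7154)
m = 1226/65 (m = 613*(-2 + (-⅐ - ⅐*(-1)))²/130 = 613*(-2 + (-⅐ + ⅐))²/130 = 613*(-2 + 0)²/130 = (613/130)*(-2)² = (613/130)*4 = 1226/65 ≈ 18.862)
m + D = 1226/65 - 9 = 641/65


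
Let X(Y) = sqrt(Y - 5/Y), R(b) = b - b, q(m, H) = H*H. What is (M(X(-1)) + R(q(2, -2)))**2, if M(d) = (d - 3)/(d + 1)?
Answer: 1/9 ≈ 0.11111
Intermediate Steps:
q(m, H) = H**2
R(b) = 0
M(d) = (-3 + d)/(1 + d)
(M(X(-1)) + R(q(2, -2)))**2 = ((-3 + sqrt(-1 - 5/(-1)))/(1 + sqrt(-1 - 5/(-1))) + 0)**2 = ((-3 + sqrt(-1 - 5*(-1)))/(1 + sqrt(-1 - 5*(-1))) + 0)**2 = ((-3 + sqrt(-1 + 5))/(1 + sqrt(-1 + 5)) + 0)**2 = ((-3 + sqrt(4))/(1 + sqrt(4)) + 0)**2 = ((-3 + 2)/(1 + 2) + 0)**2 = (-1/3 + 0)**2 = (-1/3)**2 = 1/9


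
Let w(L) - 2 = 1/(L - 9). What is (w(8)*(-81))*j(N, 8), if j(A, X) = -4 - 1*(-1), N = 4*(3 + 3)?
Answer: 243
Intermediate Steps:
N = 24 (N = 4*6 = 24)
j(A, X) = -3 (j(A, X) = -4 + 1 = -3)
w(L) = 2 + 1/(-9 + L) (w(L) = 2 + 1/(L - 9) = 2 + 1/(-9 + L))
(w(8)*(-81))*j(N, 8) = (((-17 + 2*8)/(-9 + 8))*(-81))*(-3) = (((-17 + 16)/(-1))*(-81))*(-3) = (-1*(-1)*(-81))*(-3) = (1*(-81))*(-3) = -81*(-3) = 243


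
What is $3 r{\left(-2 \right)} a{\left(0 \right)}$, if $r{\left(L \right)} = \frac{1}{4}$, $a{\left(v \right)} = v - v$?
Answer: $0$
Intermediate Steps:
$a{\left(v \right)} = 0$
$r{\left(L \right)} = \frac{1}{4}$
$3 r{\left(-2 \right)} a{\left(0 \right)} = 3 \cdot \frac{1}{4} \cdot 0 = \frac{3}{4} \cdot 0 = 0$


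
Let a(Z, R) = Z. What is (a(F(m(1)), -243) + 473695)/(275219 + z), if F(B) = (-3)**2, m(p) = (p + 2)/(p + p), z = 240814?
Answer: 67672/73719 ≈ 0.91797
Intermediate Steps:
m(p) = (2 + p)/(2*p) (m(p) = (2 + p)/((2*p)) = (2 + p)*(1/(2*p)) = (2 + p)/(2*p))
F(B) = 9
(a(F(m(1)), -243) + 473695)/(275219 + z) = (9 + 473695)/(275219 + 240814) = 473704/516033 = 473704*(1/516033) = 67672/73719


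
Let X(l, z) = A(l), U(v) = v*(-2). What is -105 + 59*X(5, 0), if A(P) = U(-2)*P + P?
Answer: 1370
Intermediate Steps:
U(v) = -2*v
A(P) = 5*P (A(P) = (-2*(-2))*P + P = 4*P + P = 5*P)
X(l, z) = 5*l
-105 + 59*X(5, 0) = -105 + 59*(5*5) = -105 + 59*25 = -105 + 1475 = 1370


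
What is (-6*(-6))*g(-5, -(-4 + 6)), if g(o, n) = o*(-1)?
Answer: 180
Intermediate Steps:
g(o, n) = -o
(-6*(-6))*g(-5, -(-4 + 6)) = (-6*(-6))*(-1*(-5)) = 36*5 = 180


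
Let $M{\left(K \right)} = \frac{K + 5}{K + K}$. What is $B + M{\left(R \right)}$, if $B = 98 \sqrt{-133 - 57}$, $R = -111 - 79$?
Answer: $\frac{37}{76} + 98 i \sqrt{190} \approx 0.48684 + 1350.8 i$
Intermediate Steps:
$R = -190$
$B = 98 i \sqrt{190}$ ($B = 98 \sqrt{-190} = 98 i \sqrt{190} \approx 1350.8 i$)
$M{\left(K \right)} = \frac{5 + K}{2 K}$
$B + M{\left(R \right)} = 98 i \sqrt{190} + \frac{5 - 190}{2 \left(-190\right)} = 98 i \sqrt{190} + \frac{1}{2} \left(- \frac{1}{190}\right) \left(-185\right) = 98 i \sqrt{190} + \frac{37}{76} = \frac{37}{76} + 98 i \sqrt{190}$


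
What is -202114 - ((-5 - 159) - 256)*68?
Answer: -173554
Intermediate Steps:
-202114 - ((-5 - 159) - 256)*68 = -202114 - (-164 - 256)*68 = -202114 - (-420)*68 = -202114 - 1*(-28560) = -202114 + 28560 = -173554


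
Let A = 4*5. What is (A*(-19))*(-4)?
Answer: 1520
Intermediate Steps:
A = 20
(A*(-19))*(-4) = (20*(-19))*(-4) = -380*(-4) = 1520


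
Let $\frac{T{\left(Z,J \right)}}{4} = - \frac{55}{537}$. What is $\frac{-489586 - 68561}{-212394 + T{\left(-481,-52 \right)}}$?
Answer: $\frac{299724939}{114055798} \approx 2.6279$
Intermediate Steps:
$T{\left(Z,J \right)} = - \frac{220}{537}$ ($T{\left(Z,J \right)} = 4 \left(- \frac{55}{537}\right) = - \frac{220}{537}$)
$\frac{-489586 - 68561}{-212394 + T{\left(-481,-52 \right)}} = \frac{-489586 - 68561}{-212394 - \frac{220}{537}} = \frac{-489586 - 68561}{- \frac{114055798}{537}} = \left(-558147\right) \left(- \frac{537}{114055798}\right) = \frac{299724939}{114055798}$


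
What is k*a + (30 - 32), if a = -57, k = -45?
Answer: 2563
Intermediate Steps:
k*a + (30 - 32) = -45*(-57) + (30 - 32) = 2565 - 2 = 2563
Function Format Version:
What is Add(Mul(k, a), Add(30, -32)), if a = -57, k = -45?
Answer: 2563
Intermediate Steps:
Add(Mul(k, a), Add(30, -32)) = Add(Mul(-45, -57), Add(30, -32)) = Add(2565, -2) = 2563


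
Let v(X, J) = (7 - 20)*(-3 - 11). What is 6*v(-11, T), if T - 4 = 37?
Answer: 1092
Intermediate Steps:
T = 41 (T = 4 + 37 = 41)
v(X, J) = 182 (v(X, J) = -13*(-14) = 182)
6*v(-11, T) = 6*182 = 1092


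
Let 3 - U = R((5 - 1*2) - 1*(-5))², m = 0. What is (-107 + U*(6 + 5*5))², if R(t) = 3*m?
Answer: 196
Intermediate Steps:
R(t) = 0 (R(t) = 3*0 = 0)
U = 3 (U = 3 - 1*0² = 3 - 1*0 = 3 + 0 = 3)
(-107 + U*(6 + 5*5))² = (-107 + 3*(6 + 5*5))² = (-107 + 3*(6 + 25))² = (-107 + 3*31)² = (-107 + 93)² = (-14)² = 196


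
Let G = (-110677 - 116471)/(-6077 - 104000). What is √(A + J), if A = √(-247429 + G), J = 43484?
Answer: √(526893276776636 + 110077*I*√2998058810496145)/110077 ≈ 208.53 + 1.1927*I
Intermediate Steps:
G = 227148/110077 (G = -227148/(-110077) = -227148*(-1/110077) = 227148/110077 ≈ 2.0635)
A = I*√2998058810496145/110077 (A = √(-247429 + 227148/110077) = √(-27236014885/110077) = I*√2998058810496145/110077 ≈ 497.42*I)
√(A + J) = √(I*√2998058810496145/110077 + 43484) = √(43484 + I*√2998058810496145/110077)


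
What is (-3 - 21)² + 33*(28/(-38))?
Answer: 10482/19 ≈ 551.68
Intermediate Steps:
(-3 - 21)² + 33*(28/(-38)) = (-24)² + 33*(28*(-1/38)) = 576 + 33*(-14/19) = 576 - 462/19 = 10482/19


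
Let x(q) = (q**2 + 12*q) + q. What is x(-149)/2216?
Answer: 2533/277 ≈ 9.1444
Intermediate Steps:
x(q) = q**2 + 13*q
x(-149)/2216 = -149*(13 - 149)/2216 = -149*(-136)*(1/2216) = 20264*(1/2216) = 2533/277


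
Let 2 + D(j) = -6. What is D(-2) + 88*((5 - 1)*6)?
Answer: 2104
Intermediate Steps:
D(j) = -8 (D(j) = -2 - 6 = -8)
D(-2) + 88*((5 - 1)*6) = -8 + 88*((5 - 1)*6) = -8 + 88*(4*6) = -8 + 88*24 = -8 + 2112 = 2104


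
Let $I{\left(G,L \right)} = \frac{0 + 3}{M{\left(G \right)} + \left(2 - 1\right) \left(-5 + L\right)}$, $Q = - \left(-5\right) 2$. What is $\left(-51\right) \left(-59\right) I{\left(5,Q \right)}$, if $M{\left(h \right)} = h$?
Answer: $\frac{9027}{10} \approx 902.7$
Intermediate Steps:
$Q = 10$ ($Q = \left(-1\right) \left(-10\right) = 10$)
$I{\left(G,L \right)} = \frac{3}{-5 + G + L}$ ($I{\left(G,L \right)} = \frac{0 + 3}{G + \left(2 - 1\right) \left(-5 + L\right)} = \frac{3}{G + 1 \left(-5 + L\right)} = \frac{3}{G + \left(-5 + L\right)} = \frac{3}{-5 + G + L}$)
$\left(-51\right) \left(-59\right) I{\left(5,Q \right)} = \left(-51\right) \left(-59\right) \frac{3}{-5 + 5 + 10} = 3009 \cdot \frac{3}{10} = \frac{9027}{10}$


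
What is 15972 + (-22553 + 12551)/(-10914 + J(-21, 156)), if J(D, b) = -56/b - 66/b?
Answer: 13598590272/851353 ≈ 15973.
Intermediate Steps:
J(D, b) = -122/b
15972 + (-22553 + 12551)/(-10914 + J(-21, 156)) = 15972 + (-22553 + 12551)/(-10914 - 122/156) = 15972 - 10002/(-10914 - 122*1/156) = 15972 - 10002/(-10914 - 61/78) = 15972 - 10002/(-851353/78) = 15972 - 10002*(-78/851353) = 15972 + 780156/851353 = 13598590272/851353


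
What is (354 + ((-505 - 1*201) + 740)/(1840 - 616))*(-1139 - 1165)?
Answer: -815680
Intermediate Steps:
(354 + ((-505 - 1*201) + 740)/(1840 - 616))*(-1139 - 1165) = (354 + ((-505 - 201) + 740)/1224)*(-2304) = (354 + (-706 + 740)*(1/1224))*(-2304) = (354 + 34*(1/1224))*(-2304) = (354 + 1/36)*(-2304) = (12745/36)*(-2304) = -815680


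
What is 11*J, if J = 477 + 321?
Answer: 8778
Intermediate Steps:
J = 798
11*J = 11*798 = 8778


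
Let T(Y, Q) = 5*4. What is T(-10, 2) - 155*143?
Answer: -22145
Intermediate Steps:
T(Y, Q) = 20
T(-10, 2) - 155*143 = 20 - 155*143 = 20 - 22165 = -22145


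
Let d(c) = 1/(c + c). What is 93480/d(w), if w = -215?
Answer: -40196400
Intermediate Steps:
d(c) = 1/(2*c)
93480/d(w) = 93480/(((1/2)/(-215))) = 93480/(((1/2)*(-1/215))) = 93480/(-1/430) = 93480*(-430) = -40196400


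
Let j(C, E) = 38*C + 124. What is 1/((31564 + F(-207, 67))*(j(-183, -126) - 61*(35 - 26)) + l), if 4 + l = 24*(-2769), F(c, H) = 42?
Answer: -1/233287134 ≈ -4.2866e-9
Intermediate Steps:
j(C, E) = 124 + 38*C
l = -66460 (l = -4 + 24*(-2769) = -4 - 66456 = -66460)
1/((31564 + F(-207, 67))*(j(-183, -126) - 61*(35 - 26)) + l) = 1/((31564 + 42)*((124 + 38*(-183)) - 61*(35 - 26)) - 66460) = 1/(31606*((124 - 6954) - 61*9) - 66460) = 1/(31606*(-6830 - 549) - 66460) = 1/(31606*(-7379) - 66460) = 1/(-233220674 - 66460) = 1/(-233287134) = -1/233287134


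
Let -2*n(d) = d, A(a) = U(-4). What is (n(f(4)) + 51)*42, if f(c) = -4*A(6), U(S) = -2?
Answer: 1974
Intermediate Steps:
A(a) = -2
f(c) = 8 (f(c) = -4*(-2) = 8)
n(d) = -d/2
(n(f(4)) + 51)*42 = (-1/2*8 + 51)*42 = (-4 + 51)*42 = 47*42 = 1974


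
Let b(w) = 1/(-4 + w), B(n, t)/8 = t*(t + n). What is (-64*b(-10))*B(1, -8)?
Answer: 2048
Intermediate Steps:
B(n, t) = 8*t*(n + t) (B(n, t) = 8*(t*(t + n)) = 8*(t*(n + t)) = 8*t*(n + t))
(-64*b(-10))*B(1, -8) = (-64/(-4 - 10))*(8*(-8)*(1 - 8)) = (-64/(-14))*(8*(-8)*(-7)) = -64*(-1/14)*448 = (32/7)*448 = 2048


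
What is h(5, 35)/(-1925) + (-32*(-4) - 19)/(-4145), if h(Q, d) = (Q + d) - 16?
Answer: -61861/1595825 ≈ -0.038764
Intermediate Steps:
h(Q, d) = -16 + Q + d
h(5, 35)/(-1925) + (-32*(-4) - 19)/(-4145) = (-16 + 5 + 35)/(-1925) + (-32*(-4) - 19)/(-4145) = 24*(-1/1925) + (128 - 19)*(-1/4145) = -24/1925 + 109*(-1/4145) = -24/1925 - 109/4145 = -61861/1595825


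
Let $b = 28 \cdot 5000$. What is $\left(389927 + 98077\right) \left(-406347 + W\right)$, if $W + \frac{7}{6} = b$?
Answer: $-129978970726$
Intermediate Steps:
$b = 140000$
$W = \frac{839993}{6}$ ($W = - \frac{7}{6} + 140000 = \frac{839993}{6} \approx 1.4 \cdot 10^{5}$)
$\left(389927 + 98077\right) \left(-406347 + W\right) = \left(389927 + 98077\right) \left(-406347 + \frac{839993}{6}\right) = 488004 \left(- \frac{1598089}{6}\right) = -129978970726$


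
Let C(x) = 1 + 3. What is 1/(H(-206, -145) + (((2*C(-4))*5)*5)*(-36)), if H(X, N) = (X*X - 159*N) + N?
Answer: 1/58146 ≈ 1.7198e-5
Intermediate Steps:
H(X, N) = X² - 158*N (H(X, N) = (X² - 159*N) + N = X² - 158*N)
C(x) = 4
1/(H(-206, -145) + (((2*C(-4))*5)*5)*(-36)) = 1/(((-206)² - 158*(-145)) + (((2*4)*5)*5)*(-36)) = 1/((42436 + 22910) + ((8*5)*5)*(-36)) = 1/(65346 + (40*5)*(-36)) = 1/(65346 + 200*(-36)) = 1/(65346 - 7200) = 1/58146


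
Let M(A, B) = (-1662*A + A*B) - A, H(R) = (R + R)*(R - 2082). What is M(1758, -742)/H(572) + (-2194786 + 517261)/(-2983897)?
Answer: 119336234331/39650023336 ≈ 3.0097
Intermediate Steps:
H(R) = 2*R*(-2082 + R) (H(R) = (2*R)*(-2082 + R) = 2*R*(-2082 + R))
M(A, B) = -1663*A + A*B
M(1758, -742)/H(572) + (-2194786 + 517261)/(-2983897) = (1758*(-1663 - 742))/((2*572*(-2082 + 572))) + (-2194786 + 517261)/(-2983897) = (1758*(-2405))/((2*572*(-1510))) - 1677525*(-1/2983897) = -4227990/(-1727440) + 1677525/2983897 = -4227990*(-1/1727440) + 1677525/2983897 = 32523/13288 + 1677525/2983897 = 119336234331/39650023336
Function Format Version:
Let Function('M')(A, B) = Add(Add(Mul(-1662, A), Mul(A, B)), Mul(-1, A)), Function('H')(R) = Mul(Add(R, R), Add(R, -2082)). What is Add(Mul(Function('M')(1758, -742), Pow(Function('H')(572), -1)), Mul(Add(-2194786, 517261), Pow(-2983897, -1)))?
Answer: Rational(119336234331, 39650023336) ≈ 3.0097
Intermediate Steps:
Function('H')(R) = Mul(2, R, Add(-2082, R)) (Function('H')(R) = Mul(Mul(2, R), Add(-2082, R)) = Mul(2, R, Add(-2082, R)))
Function('M')(A, B) = Add(Mul(-1663, A), Mul(A, B))
Add(Mul(Function('M')(1758, -742), Pow(Function('H')(572), -1)), Mul(Add(-2194786, 517261), Pow(-2983897, -1))) = Add(Mul(Mul(1758, Add(-1663, -742)), Pow(Mul(2, 572, Add(-2082, 572)), -1)), Mul(Add(-2194786, 517261), Pow(-2983897, -1))) = Add(Mul(Mul(1758, -2405), Pow(Mul(2, 572, -1510), -1)), Mul(-1677525, Rational(-1, 2983897))) = Add(Mul(-4227990, Pow(-1727440, -1)), Rational(1677525, 2983897)) = Add(Mul(-4227990, Rational(-1, 1727440)), Rational(1677525, 2983897)) = Add(Rational(32523, 13288), Rational(1677525, 2983897)) = Rational(119336234331, 39650023336)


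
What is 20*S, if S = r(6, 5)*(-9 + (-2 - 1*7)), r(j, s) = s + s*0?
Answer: -1800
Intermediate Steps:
r(j, s) = s (r(j, s) = s + 0 = s)
S = -90 (S = 5*(-9 + (-2 - 1*7)) = 5*(-9 + (-2 - 7)) = 5*(-9 - 9) = 5*(-18) = -90)
20*S = 20*(-90) = -1800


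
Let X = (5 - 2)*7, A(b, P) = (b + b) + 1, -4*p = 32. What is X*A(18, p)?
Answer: 777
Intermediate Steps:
p = -8 (p = -¼*32 = -8)
A(b, P) = 1 + 2*b (A(b, P) = 2*b + 1 = 1 + 2*b)
X = 21 (X = 3*7 = 21)
X*A(18, p) = 21*(1 + 2*18) = 21*(1 + 36) = 21*37 = 777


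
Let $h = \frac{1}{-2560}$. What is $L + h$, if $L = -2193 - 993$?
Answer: $- \frac{8156161}{2560} \approx -3186.0$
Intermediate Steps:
$h = - \frac{1}{2560} \approx -0.00039063$
$L = -3186$ ($L = -2193 - 993 = -3186$)
$L + h = -3186 - \frac{1}{2560} = - \frac{8156161}{2560}$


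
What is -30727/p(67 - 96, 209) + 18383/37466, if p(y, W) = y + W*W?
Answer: -174381533/817732916 ≈ -0.21325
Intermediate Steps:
p(y, W) = y + W²
-30727/p(67 - 96, 209) + 18383/37466 = -30727/((67 - 96) + 209²) + 18383/37466 = -30727/(-29 + 43681) + 18383*(1/37466) = -30727/43652 + 18383/37466 = -174381533/817732916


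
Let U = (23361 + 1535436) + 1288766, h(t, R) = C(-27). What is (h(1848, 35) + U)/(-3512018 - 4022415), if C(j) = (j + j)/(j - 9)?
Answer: -5695129/15068866 ≈ -0.37794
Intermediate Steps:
C(j) = 2*j/(-9 + j) (C(j) = (2*j)/(-9 + j) = 2*j/(-9 + j))
h(t, R) = 3/2 (h(t, R) = 2*(-27)/(-9 - 27) = 2*(-27)/(-36) = 2*(-27)*(-1/36) = 3/2)
U = 2847563 (U = 1558797 + 1288766 = 2847563)
(h(1848, 35) + U)/(-3512018 - 4022415) = (3/2 + 2847563)/(-3512018 - 4022415) = (5695129/2)/(-7534433) = (5695129/2)*(-1/7534433) = -5695129/15068866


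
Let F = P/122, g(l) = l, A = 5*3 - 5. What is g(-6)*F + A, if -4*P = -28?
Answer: 589/61 ≈ 9.6557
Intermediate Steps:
P = 7 (P = -¼*(-28) = 7)
A = 10 (A = 15 - 5 = 10)
F = 7/122 ≈ 0.057377
g(-6)*F + A = -6*7/122 + 10 = -21/61 + 10 = 589/61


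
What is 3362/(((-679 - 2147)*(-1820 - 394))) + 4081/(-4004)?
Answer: -2020937/1983852 ≈ -1.0187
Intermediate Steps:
3362/(((-679 - 2147)*(-1820 - 394))) + 4081/(-4004) = 3362/((-2826*(-2214))) + 4081*(-1/4004) = 3362/6256764 - 53/52 = 3362*(1/6256764) - 53/52 = 41/76302 - 53/52 = -2020937/1983852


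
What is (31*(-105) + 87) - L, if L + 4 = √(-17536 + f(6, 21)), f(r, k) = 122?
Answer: -3164 - I*√17414 ≈ -3164.0 - 131.96*I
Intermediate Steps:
L = -4 + I*√17414 (L = -4 + √(-17536 + 122) = -4 + √(-17414) = -4 + I*√17414 ≈ -4.0 + 131.96*I)
(31*(-105) + 87) - L = (31*(-105) + 87) - (-4 + I*√17414) = (-3255 + 87) + (4 - I*√17414) = -3168 + (4 - I*√17414) = -3164 - I*√17414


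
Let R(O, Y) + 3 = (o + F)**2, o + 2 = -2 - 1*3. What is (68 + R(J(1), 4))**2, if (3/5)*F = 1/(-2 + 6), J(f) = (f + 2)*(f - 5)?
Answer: 243391201/20736 ≈ 11738.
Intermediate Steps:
J(f) = (-5 + f)*(2 + f) (J(f) = (2 + f)*(-5 + f) = (-5 + f)*(2 + f))
F = 5/12 (F = 5/(3*(-2 + 6)) = (5/3)/4 = (5/3)*(1/4) = 5/12 ≈ 0.41667)
o = -7 (o = -2 + (-2 - 1*3) = -2 + (-2 - 3) = -2 - 5 = -7)
R(O, Y) = 5809/144 (R(O, Y) = -3 + (-7 + 5/12)**2 = -3 + (-79/12)**2 = -3 + 6241/144 = 5809/144)
(68 + R(J(1), 4))**2 = (68 + 5809/144)**2 = (15601/144)**2 = 243391201/20736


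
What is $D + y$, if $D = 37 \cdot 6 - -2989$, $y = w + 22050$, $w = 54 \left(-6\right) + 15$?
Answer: $24952$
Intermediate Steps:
$w = -309$ ($w = -324 + 15 = -309$)
$y = 21741$ ($y = -309 + 22050 = 21741$)
$D = 3211$ ($D = 222 + 2989 = 3211$)
$D + y = 3211 + 21741 = 24952$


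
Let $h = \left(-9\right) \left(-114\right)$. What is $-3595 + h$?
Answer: $-2569$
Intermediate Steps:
$h = 1026$
$-3595 + h = -3595 + 1026 = -2569$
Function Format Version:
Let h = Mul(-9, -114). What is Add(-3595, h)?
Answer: -2569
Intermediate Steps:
h = 1026
Add(-3595, h) = Add(-3595, 1026) = -2569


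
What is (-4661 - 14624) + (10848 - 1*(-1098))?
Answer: -7339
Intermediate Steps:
(-4661 - 14624) + (10848 - 1*(-1098)) = -19285 + (10848 + 1098) = -19285 + 11946 = -7339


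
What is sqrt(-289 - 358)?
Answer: I*sqrt(647) ≈ 25.436*I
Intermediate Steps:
sqrt(-289 - 358) = sqrt(-647) = I*sqrt(647)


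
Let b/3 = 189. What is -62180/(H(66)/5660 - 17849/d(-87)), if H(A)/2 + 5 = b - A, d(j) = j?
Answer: -7654668900/25277911 ≈ -302.82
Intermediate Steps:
b = 567 (b = 3*189 = 567)
H(A) = 1124 - 2*A (H(A) = -10 + 2*(567 - A) = -10 + (1134 - 2*A) = 1124 - 2*A)
-62180/(H(66)/5660 - 17849/d(-87)) = -62180/((1124 - 2*66)/5660 - 17849/(-87)) = -62180/((1124 - 132)*(1/5660) - 17849*(-1/87)) = -62180/(992*(1/5660) + 17849/87) = -62180/(248/1415 + 17849/87) = -62180/25277911/123105 = -62180*123105/25277911 = -7654668900/25277911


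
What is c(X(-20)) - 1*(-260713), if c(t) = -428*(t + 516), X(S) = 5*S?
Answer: 82665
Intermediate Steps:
c(t) = -220848 - 428*t (c(t) = -428*(516 + t) = -220848 - 428*t)
c(X(-20)) - 1*(-260713) = (-220848 - 2140*(-20)) - 1*(-260713) = (-220848 - 428*(-100)) + 260713 = (-220848 + 42800) + 260713 = -178048 + 260713 = 82665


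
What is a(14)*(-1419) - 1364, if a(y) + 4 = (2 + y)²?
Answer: -358952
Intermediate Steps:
a(y) = -4 + (2 + y)²
a(14)*(-1419) - 1364 = (14*(4 + 14))*(-1419) - 1364 = (14*18)*(-1419) - 1364 = 252*(-1419) - 1364 = -357588 - 1364 = -358952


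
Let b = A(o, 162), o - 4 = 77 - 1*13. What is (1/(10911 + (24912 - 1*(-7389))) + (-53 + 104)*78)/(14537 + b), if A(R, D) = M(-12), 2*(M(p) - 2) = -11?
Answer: 171897337/628021602 ≈ 0.27371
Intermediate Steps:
o = 68 (o = 4 + (77 - 1*13) = 4 + (77 - 13) = 4 + 64 = 68)
M(p) = -7/2 (M(p) = 2 + (½)*(-11) = 2 - 11/2 = -7/2)
A(R, D) = -7/2
b = -7/2 ≈ -3.5000
(1/(10911 + (24912 - 1*(-7389))) + (-53 + 104)*78)/(14537 + b) = (1/(10911 + (24912 - 1*(-7389))) + (-53 + 104)*78)/(14537 - 7/2) = (1/(10911 + (24912 + 7389)) + 51*78)/(29067/2) = (1/(10911 + 32301) + 3978)*(2/29067) = (1/43212 + 3978)*(2/29067) = (171897337/43212)*(2/29067) = 171897337/628021602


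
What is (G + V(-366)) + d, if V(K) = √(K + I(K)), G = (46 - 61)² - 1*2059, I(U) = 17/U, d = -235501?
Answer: -237335 + I*√49034118/366 ≈ -2.3734e+5 + 19.132*I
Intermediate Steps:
G = -1834 (G = (-15)² - 2059 = 225 - 2059 = -1834)
V(K) = √(K + 17/K)
(G + V(-366)) + d = (-1834 + √(-366 + 17/(-366))) - 235501 = (-1834 + √(-366 + 17*(-1/366))) - 235501 = (-1834 + √(-366 - 17/366)) - 235501 = (-1834 + √(-133973/366)) - 235501 = (-1834 + I*√49034118/366) - 235501 = -237335 + I*√49034118/366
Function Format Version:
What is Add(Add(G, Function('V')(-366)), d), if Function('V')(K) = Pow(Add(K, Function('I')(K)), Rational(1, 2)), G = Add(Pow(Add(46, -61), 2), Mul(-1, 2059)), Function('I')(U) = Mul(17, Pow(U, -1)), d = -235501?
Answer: Add(-237335, Mul(Rational(1, 366), I, Pow(49034118, Rational(1, 2)))) ≈ Add(-2.3734e+5, Mul(19.132, I))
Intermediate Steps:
G = -1834 (G = Add(Pow(-15, 2), -2059) = Add(225, -2059) = -1834)
Function('V')(K) = Pow(Add(K, Mul(17, Pow(K, -1))), Rational(1, 2))
Add(Add(G, Function('V')(-366)), d) = Add(Add(-1834, Pow(Add(-366, Mul(17, Pow(-366, -1))), Rational(1, 2))), -235501) = Add(Add(-1834, Pow(Add(-366, Mul(17, Rational(-1, 366))), Rational(1, 2))), -235501) = Add(Add(-1834, Pow(Add(-366, Rational(-17, 366)), Rational(1, 2))), -235501) = Add(Add(-1834, Pow(Rational(-133973, 366), Rational(1, 2))), -235501) = Add(Add(-1834, Mul(Rational(1, 366), I, Pow(49034118, Rational(1, 2)))), -235501) = Add(-237335, Mul(Rational(1, 366), I, Pow(49034118, Rational(1, 2))))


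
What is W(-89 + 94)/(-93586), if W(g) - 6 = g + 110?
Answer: -121/93586 ≈ -0.0012929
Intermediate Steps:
W(g) = 116 + g (W(g) = 6 + (g + 110) = 6 + (110 + g) = 116 + g)
W(-89 + 94)/(-93586) = (116 + (-89 + 94))/(-93586) = (116 + 5)*(-1/93586) = 121*(-1/93586) = -121/93586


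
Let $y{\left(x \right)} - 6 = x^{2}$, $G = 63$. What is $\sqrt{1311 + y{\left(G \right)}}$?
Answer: $\sqrt{5286} \approx 72.705$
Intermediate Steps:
$y{\left(x \right)} = 6 + x^{2}$
$\sqrt{1311 + y{\left(G \right)}} = \sqrt{1311 + \left(6 + 63^{2}\right)} = \sqrt{1311 + \left(6 + 3969\right)} = \sqrt{1311 + 3975} = \sqrt{5286}$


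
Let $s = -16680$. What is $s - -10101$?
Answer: $-6579$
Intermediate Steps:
$s - -10101 = -16680 - -10101 = -16680 + 10101 = -6579$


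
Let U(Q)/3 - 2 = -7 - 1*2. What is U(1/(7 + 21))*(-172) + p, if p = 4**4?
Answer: 3868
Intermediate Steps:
p = 256
U(Q) = -21 (U(Q) = 6 + 3*(-7 - 1*2) = 6 + 3*(-7 - 2) = 6 + 3*(-9) = 6 - 27 = -21)
U(1/(7 + 21))*(-172) + p = -21*(-172) + 256 = 3612 + 256 = 3868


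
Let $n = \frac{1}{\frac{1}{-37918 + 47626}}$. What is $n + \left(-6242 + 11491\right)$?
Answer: $14957$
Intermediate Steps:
$n = 9708$ ($n = \frac{1}{\frac{1}{9708}} = 9708$)
$n + \left(-6242 + 11491\right) = 9708 + \left(-6242 + 11491\right) = 9708 + 5249 = 14957$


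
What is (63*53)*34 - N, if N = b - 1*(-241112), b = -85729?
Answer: -41857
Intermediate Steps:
N = 155383 (N = -85729 - 1*(-241112) = -85729 + 241112 = 155383)
(63*53)*34 - N = (63*53)*34 - 1*155383 = 3339*34 - 155383 = 113526 - 155383 = -41857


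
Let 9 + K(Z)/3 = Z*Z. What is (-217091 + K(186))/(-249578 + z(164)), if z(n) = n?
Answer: 56665/124707 ≈ 0.45439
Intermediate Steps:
K(Z) = -27 + 3*Z**2 (K(Z) = -27 + 3*(Z*Z) = -27 + 3*Z**2)
(-217091 + K(186))/(-249578 + z(164)) = (-217091 + (-27 + 3*186**2))/(-249578 + 164) = (-217091 + (-27 + 3*34596))/(-249414) = (-217091 + (-27 + 103788))*(-1/249414) = (-217091 + 103761)*(-1/249414) = -113330*(-1/249414) = 56665/124707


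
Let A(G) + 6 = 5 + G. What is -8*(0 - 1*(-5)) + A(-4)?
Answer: -45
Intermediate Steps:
A(G) = -1 + G (A(G) = -6 + (5 + G) = -1 + G)
-8*(0 - 1*(-5)) + A(-4) = -8*(0 - 1*(-5)) + (-1 - 4) = -8*(0 + 5) - 5 = -8*5 - 5 = -40 - 5 = -45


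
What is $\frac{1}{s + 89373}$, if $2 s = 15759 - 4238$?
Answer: $\frac{2}{190267} \approx 1.0512 \cdot 10^{-5}$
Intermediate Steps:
$s = \frac{11521}{2}$ ($s = \frac{15759 - 4238}{2} = \frac{1}{2} \cdot 11521 = \frac{11521}{2} \approx 5760.5$)
$\frac{1}{s + 89373} = \frac{1}{\frac{11521}{2} + 89373} = \frac{1}{\frac{190267}{2}} = \frac{2}{190267}$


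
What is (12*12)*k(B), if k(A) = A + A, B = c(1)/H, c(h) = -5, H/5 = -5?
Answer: 288/5 ≈ 57.600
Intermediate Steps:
H = -25 (H = 5*(-5) = -25)
B = ⅕ (B = -5/(-25) = -5*(-1/25) = ⅕ ≈ 0.20000)
k(A) = 2*A
(12*12)*k(B) = (12*12)*(2*(⅕)) = 144*(⅖) = 288/5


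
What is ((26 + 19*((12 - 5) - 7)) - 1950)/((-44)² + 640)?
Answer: -481/644 ≈ -0.74689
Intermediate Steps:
((26 + 19*((12 - 5) - 7)) - 1950)/((-44)² + 640) = ((26 + 19*(7 - 7)) - 1950)/(1936 + 640) = ((26 + 19*0) - 1950)/2576 = ((26 + 0) - 1950)*(1/2576) = (26 - 1950)*(1/2576) = -1924*1/2576 = -481/644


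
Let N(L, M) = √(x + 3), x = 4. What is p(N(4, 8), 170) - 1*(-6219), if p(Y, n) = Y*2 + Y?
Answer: 6219 + 3*√7 ≈ 6226.9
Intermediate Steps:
N(L, M) = √7 (N(L, M) = √(4 + 3) = √7)
p(Y, n) = 3*Y (p(Y, n) = 2*Y + Y = 3*Y)
p(N(4, 8), 170) - 1*(-6219) = 3*√7 - 1*(-6219) = 3*√7 + 6219 = 6219 + 3*√7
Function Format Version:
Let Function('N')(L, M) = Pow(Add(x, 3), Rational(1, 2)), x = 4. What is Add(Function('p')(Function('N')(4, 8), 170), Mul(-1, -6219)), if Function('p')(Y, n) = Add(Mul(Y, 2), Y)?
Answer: Add(6219, Mul(3, Pow(7, Rational(1, 2)))) ≈ 6226.9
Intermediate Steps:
Function('N')(L, M) = Pow(7, Rational(1, 2)) (Function('N')(L, M) = Pow(Add(4, 3), Rational(1, 2)) = Pow(7, Rational(1, 2)))
Function('p')(Y, n) = Mul(3, Y) (Function('p')(Y, n) = Add(Mul(2, Y), Y) = Mul(3, Y))
Add(Function('p')(Function('N')(4, 8), 170), Mul(-1, -6219)) = Add(Mul(3, Pow(7, Rational(1, 2))), Mul(-1, -6219)) = Add(Mul(3, Pow(7, Rational(1, 2))), 6219) = Add(6219, Mul(3, Pow(7, Rational(1, 2))))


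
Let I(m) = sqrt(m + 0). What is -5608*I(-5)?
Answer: -5608*I*sqrt(5) ≈ -12540.0*I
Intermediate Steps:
I(m) = sqrt(m)
-5608*I(-5) = -5608*I*sqrt(5)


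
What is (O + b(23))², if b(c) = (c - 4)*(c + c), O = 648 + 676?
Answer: 4831204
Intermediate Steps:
O = 1324
b(c) = 2*c*(-4 + c) (b(c) = (-4 + c)*(2*c) = 2*c*(-4 + c))
(O + b(23))² = (1324 + 2*23*(-4 + 23))² = (1324 + 2*23*19)² = (1324 + 874)² = 2198² = 4831204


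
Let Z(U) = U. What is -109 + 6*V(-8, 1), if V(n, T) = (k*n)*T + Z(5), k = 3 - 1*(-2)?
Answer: -319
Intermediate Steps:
k = 5 (k = 3 + 2 = 5)
V(n, T) = 5 + 5*T*n (V(n, T) = (5*n)*T + 5 = 5*T*n + 5 = 5 + 5*T*n)
-109 + 6*V(-8, 1) = -109 + 6*(5 + 5*1*(-8)) = -109 + 6*(5 - 40) = -109 + 6*(-35) = -109 - 210 = -319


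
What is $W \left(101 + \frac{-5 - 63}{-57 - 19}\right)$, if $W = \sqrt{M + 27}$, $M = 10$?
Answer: $\frac{1936 \sqrt{37}}{19} \approx 619.8$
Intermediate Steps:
$W = \sqrt{37}$ ($W = \sqrt{10 + 27} = \sqrt{37} \approx 6.0828$)
$W \left(101 + \frac{-5 - 63}{-57 - 19}\right) = \sqrt{37} \left(101 + \frac{-5 - 63}{-57 - 19}\right) = \sqrt{37} \left(101 - \frac{68}{-76}\right) = \sqrt{37} \left(101 - - \frac{17}{19}\right) = \sqrt{37} \left(101 + \frac{17}{19}\right) = \sqrt{37} \cdot \frac{1936}{19} = \frac{1936 \sqrt{37}}{19}$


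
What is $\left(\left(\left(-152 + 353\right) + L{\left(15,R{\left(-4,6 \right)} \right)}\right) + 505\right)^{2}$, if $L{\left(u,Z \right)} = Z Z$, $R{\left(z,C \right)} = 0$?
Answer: $498436$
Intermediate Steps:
$L{\left(u,Z \right)} = Z^{2}$
$\left(\left(\left(-152 + 353\right) + L{\left(15,R{\left(-4,6 \right)} \right)}\right) + 505\right)^{2} = \left(\left(\left(-152 + 353\right) + 0^{2}\right) + 505\right)^{2} = \left(\left(201 + 0\right) + 505\right)^{2} = \left(201 + 505\right)^{2} = 706^{2} = 498436$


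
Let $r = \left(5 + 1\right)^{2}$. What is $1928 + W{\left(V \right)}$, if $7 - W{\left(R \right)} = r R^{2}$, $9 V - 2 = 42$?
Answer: $\frac{9671}{9} \approx 1074.6$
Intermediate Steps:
$V = \frac{44}{9}$ ($V = \frac{2}{9} + \frac{1}{9} \cdot 42 = \frac{2}{9} + \frac{14}{3} = \frac{44}{9} \approx 4.8889$)
$r = 36$ ($r = 6^{2} = 36$)
$W{\left(R \right)} = 7 - 36 R^{2}$
$1928 + W{\left(V \right)} = 1928 + \left(7 - 36 \left(\frac{44}{9}\right)^{2}\right) = 1928 + \left(7 - \frac{7744}{9}\right) = 1928 - \frac{7681}{9} = \frac{9671}{9}$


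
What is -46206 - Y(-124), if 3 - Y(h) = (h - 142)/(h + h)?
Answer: -5729783/124 ≈ -46208.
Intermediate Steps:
Y(h) = 3 - (-142 + h)/(2*h) (Y(h) = 3 - (h - 142)/(h + h) = 3 - (-142 + h)/(2*h))
-46206 - Y(-124) = -46206 - (5/2 + 71/(-124)) = -46206 - (5/2 + 71*(-1/124)) = -46206 - (5/2 - 71/124) = -46206 - 1*239/124 = -46206 - 239/124 = -5729783/124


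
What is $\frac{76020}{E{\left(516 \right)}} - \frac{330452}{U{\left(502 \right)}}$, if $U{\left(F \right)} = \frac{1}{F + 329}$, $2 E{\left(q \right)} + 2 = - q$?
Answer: $- \frac{10160418504}{37} \approx -2.7461 \cdot 10^{8}$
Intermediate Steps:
$E{\left(q \right)} = -1 - \frac{q}{2}$ ($E{\left(q \right)} = -1 + \frac{\left(-1\right) q}{2} = -1 - \frac{q}{2}$)
$U{\left(F \right)} = \frac{1}{329 + F}$
$\frac{76020}{E{\left(516 \right)}} - \frac{330452}{U{\left(502 \right)}} = \frac{76020}{-1 - 258} - \frac{330452}{\frac{1}{329 + 502}} = \frac{76020}{-1 - 258} - \frac{330452}{\frac{1}{831}} = \frac{76020}{-259} - 330452 \frac{1}{\frac{1}{831}} = 76020 \left(- \frac{1}{259}\right) - 274605612 = - \frac{10860}{37} - 274605612 = - \frac{10160418504}{37}$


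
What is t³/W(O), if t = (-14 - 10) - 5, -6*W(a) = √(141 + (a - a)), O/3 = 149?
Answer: 48778*√141/47 ≈ 12324.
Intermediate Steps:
O = 447 (O = 3*149 = 447)
W(a) = -√141/6 (W(a) = -√(141 + (a - a))/6 = -√(141 + 0)/6 = -√141/6)
t = -29 (t = -24 - 5 = -29)
t³/W(O) = (-29)³/((-√141/6)) = -(-48778)*√141/47 = 48778*√141/47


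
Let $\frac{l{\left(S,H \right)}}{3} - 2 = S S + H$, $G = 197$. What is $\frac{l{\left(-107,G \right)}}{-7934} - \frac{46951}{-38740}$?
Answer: $- \frac{490610663}{153681580} \approx -3.1924$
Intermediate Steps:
$l{\left(S,H \right)} = 6 + 3 H + 3 S^{2}$ ($l{\left(S,H \right)} = 6 + 3 \left(S S + H\right) = 6 + 3 \left(S^{2} + H\right) = 6 + 3 \left(H + S^{2}\right) = 6 + \left(3 H + 3 S^{2}\right) = 6 + 3 H + 3 S^{2}$)
$\frac{l{\left(-107,G \right)}}{-7934} - \frac{46951}{-38740} = \frac{6 + 3 \cdot 197 + 3 \left(-107\right)^{2}}{-7934} - \frac{46951}{-38740} = \left(6 + 591 + 3 \cdot 11449\right) \left(- \frac{1}{7934}\right) - - \frac{46951}{38740} = \left(6 + 591 + 34347\right) \left(- \frac{1}{7934}\right) + \frac{46951}{38740} = 34944 \left(- \frac{1}{7934}\right) + \frac{46951}{38740} = - \frac{17472}{3967} + \frac{46951}{38740} = - \frac{490610663}{153681580}$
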